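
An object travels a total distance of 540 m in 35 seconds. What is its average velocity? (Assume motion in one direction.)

v_avg = Δd / Δt = 540 / 35 = 15.43 m/s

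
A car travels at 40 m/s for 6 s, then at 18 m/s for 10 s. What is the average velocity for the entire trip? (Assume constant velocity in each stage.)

d₁ = v₁t₁ = 40 × 6 = 240 m
d₂ = v₂t₂ = 18 × 10 = 180 m
d_total = 420 m, t_total = 16 s
v_avg = d_total/t_total = 420/16 = 26.25 m/s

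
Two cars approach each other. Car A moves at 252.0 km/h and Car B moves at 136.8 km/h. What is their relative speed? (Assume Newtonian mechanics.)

v_rel = v_A + v_B = 252.0 + 136.8 = 388.8 km/h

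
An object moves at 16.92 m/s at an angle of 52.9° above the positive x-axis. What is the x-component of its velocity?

vₓ = v cos(θ) = 16.92 × cos(52.9°) = 10.21 m/s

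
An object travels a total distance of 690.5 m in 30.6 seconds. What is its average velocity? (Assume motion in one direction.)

v_avg = Δd / Δt = 690.5 / 30.6 = 22.57 m/s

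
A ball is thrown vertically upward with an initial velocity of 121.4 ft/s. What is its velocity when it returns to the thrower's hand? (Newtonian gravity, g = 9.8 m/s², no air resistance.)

By conservation of energy (no air resistance), the ball returns to the throw height with the same speed as launch, but directed downward.
|v_ground| = v₀ = 121.4 ft/s
v_ground = 121.4 ft/s (downward)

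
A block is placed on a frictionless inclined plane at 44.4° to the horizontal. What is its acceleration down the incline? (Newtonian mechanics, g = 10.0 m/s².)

a = g sin(θ) = 10.0 × sin(44.4°) = 10.0 × 0.6997 = 7.0 m/s²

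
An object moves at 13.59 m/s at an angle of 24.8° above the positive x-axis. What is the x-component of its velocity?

vₓ = v cos(θ) = 13.59 × cos(24.8°) = 12.34 m/s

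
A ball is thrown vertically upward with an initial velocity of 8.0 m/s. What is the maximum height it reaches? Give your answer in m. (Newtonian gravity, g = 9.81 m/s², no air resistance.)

h_max = v₀² / (2g) = 8.0² / (2 × 9.81) = 64.0 / 19.62 = 3.262 m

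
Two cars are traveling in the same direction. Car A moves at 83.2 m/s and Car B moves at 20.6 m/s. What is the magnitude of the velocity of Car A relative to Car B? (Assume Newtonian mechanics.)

v_rel = |v_A - v_B| = |83.2 - 20.6| = 62.6 m/s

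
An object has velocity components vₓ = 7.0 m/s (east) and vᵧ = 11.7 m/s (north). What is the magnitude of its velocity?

|v| = √(vₓ² + vᵧ²) = √(7.0² + 11.7²) = √(185.89) = 13.63 m/s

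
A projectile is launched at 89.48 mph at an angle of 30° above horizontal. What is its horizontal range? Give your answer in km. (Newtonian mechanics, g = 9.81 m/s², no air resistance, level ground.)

v₀ = 89.48 mph × 0.44704 = 40.0011 m/s
R = v₀² × sin(2θ) / g = 40.0011² × sin(2 × 30°) / 9.81 = 1600.09 × 0.866025 / 9.81 = 141.256 m
R = 141.256 m / 1000.0 = 0.1413 km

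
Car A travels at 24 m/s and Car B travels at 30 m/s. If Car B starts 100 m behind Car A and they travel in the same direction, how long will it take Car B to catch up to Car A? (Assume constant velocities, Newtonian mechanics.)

Relative speed: v_rel = 30 - 24 = 6 m/s
Time to catch: t = d₀/v_rel = 100/6 = 16.67 s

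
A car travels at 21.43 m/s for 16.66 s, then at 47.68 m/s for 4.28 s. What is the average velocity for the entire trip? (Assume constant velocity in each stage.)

d₁ = v₁t₁ = 21.43 × 16.66 = 357.0238 m
d₂ = v₂t₂ = 47.68 × 4.28 = 204.0704 m
d_total = 561.0942 m, t_total = 20.94 s
v_avg = d_total/t_total = 561.0942/20.94 = 26.8 m/s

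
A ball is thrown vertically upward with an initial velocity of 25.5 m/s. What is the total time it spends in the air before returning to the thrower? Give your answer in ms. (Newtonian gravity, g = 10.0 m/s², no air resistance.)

t_total = 2 × v₀ / g = 2 × 25.5 / 10.0 = 5.1 s
t_total = 5.1 s / 0.001 = 5100 ms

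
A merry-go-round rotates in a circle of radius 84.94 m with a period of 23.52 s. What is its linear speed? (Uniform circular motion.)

v = 2πr/T = 2π×84.94/23.52 = 22.69 m/s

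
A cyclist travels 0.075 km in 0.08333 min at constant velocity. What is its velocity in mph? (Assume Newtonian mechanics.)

d = 0.075 km × 1000.0 = 75.0 m
t = 0.08333 min × 60.0 = 4.9998 s
v = d / t = 75.0 / 4.9998 = 15.0006 m/s
v = 15.0006 m/s / 0.44704 = 33.56 mph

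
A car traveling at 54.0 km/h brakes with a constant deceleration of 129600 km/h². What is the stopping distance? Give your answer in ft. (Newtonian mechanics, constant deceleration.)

v₀ = 54.0 km/h × 0.2777777777777778 = 15.0 m/s
a = 129600 km/h² × 7.716049382716049e-05 = 10.0 m/s²
d = v₀² / (2a) = 15.0² / (2 × 10.0) = 225.0 / 20.0 = 11.25 m
d = 11.25 m / 0.3048 = 36.91 ft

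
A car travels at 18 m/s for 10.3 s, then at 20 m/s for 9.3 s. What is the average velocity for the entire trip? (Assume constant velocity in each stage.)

d₁ = v₁t₁ = 18 × 10.3 = 185.4 m
d₂ = v₂t₂ = 20 × 9.3 = 186.0 m
d_total = 371.4 m, t_total = 19.6 s
v_avg = d_total/t_total = 371.4/19.6 = 18.95 m/s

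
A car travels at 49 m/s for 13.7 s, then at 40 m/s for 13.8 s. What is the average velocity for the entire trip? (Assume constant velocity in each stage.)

d₁ = v₁t₁ = 49 × 13.7 = 671.3 m
d₂ = v₂t₂ = 40 × 13.8 = 552.0 m
d_total = 1223.3 m, t_total = 27.5 s
v_avg = d_total/t_total = 1223.3/27.5 = 44.48 m/s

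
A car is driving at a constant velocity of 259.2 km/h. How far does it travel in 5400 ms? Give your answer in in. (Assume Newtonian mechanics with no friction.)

v = 259.2 km/h × 0.2777777777777778 = 72.0 m/s
t = 5400 ms × 0.001 = 5.4 s
d = v × t = 72.0 × 5.4 = 388.8 m
d = 388.8 m / 0.0254 = 15310 in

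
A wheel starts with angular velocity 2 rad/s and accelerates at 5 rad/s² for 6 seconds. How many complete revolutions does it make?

θ = ω₀t + ½αt² = 2×6 + ½×5×6² = 102.0 rad
Total revolutions = θ/(2π) = 102.0/(2π) = 16.23
Complete revolutions = ⌊16.23⌋ = 16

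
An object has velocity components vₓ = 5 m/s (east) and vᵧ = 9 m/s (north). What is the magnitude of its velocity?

|v| = √(vₓ² + vᵧ²) = √(5² + 9²) = √(106) = 10.3 m/s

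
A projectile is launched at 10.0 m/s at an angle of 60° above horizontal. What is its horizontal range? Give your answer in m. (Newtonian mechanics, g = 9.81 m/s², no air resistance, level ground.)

R = v₀² × sin(2θ) / g = 10.0² × sin(2 × 60°) / 9.81 = 100.0 × 0.866025 / 9.81 = 8.828 m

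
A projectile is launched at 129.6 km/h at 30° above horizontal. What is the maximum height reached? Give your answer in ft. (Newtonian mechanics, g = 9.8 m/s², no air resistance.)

v₀ = 129.6 km/h × 0.2777777777777778 = 36.0 m/s
H = v₀² × sin²(θ) / (2g) = 36.0² × sin(30°)² / (2 × 9.8) = 1296.0 × 0.25 / 19.6 = 16.5306 m
H = 16.5306 m / 0.3048 = 54.23 ft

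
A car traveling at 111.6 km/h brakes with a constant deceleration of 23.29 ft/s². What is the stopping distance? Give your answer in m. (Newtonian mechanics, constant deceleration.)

v₀ = 111.6 km/h × 0.2777777777777778 = 31.0 m/s
a = 23.29 ft/s² × 0.3048 = 7.09879 m/s²
d = v₀² / (2a) = 31.0² / (2 × 7.09879) = 961.0 / 14.1976 = 67.69 m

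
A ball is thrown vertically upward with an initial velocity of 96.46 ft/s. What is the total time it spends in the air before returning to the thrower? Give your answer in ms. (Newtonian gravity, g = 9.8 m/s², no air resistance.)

v₀ = 96.46 ft/s × 0.3048 = 29.401 m/s
t_total = 2 × v₀ / g = 2 × 29.401 / 9.8 = 6.0002 s
t_total = 6.0002 s / 0.001 = 6000 ms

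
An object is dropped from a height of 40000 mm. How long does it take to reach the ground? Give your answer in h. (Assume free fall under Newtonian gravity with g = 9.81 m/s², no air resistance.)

h = 40000 mm × 0.001 = 40.0 m
t = √(2h/g) = √(2 × 40.0 / 9.81) = 2.85569 s
t = 2.85569 s / 3600.0 = 0.0007932 h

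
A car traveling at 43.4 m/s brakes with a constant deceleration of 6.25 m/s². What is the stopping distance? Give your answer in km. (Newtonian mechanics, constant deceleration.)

d = v₀² / (2a) = 43.4² / (2 × 6.25) = 1883.56 / 12.5 = 150.685 m
d = 150.685 m / 1000.0 = 0.1507 km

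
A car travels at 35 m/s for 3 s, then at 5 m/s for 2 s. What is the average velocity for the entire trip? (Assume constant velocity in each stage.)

d₁ = v₁t₁ = 35 × 3 = 105 m
d₂ = v₂t₂ = 5 × 2 = 10 m
d_total = 115 m, t_total = 5 s
v_avg = d_total/t_total = 115/5 = 23.0 m/s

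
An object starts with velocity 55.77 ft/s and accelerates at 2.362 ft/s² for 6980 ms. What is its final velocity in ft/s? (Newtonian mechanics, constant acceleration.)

v₀ = 55.77 ft/s × 0.3048 = 16.9987 m/s
a = 2.362 ft/s² × 0.3048 = 0.719938 m/s²
t = 6980 ms × 0.001 = 6.98 s
v = v₀ + a × t = 16.9987 + 0.719938 × 6.98 = 22.0239 m/s
v = 22.0239 m/s / 0.3048 = 72.26 ft/s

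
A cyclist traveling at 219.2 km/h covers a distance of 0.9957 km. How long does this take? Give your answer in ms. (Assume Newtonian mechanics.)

d = 0.9957 km × 1000.0 = 995.7 m
v = 219.2 km/h × 0.2777777777777778 = 60.8889 m/s
t = d / v = 995.7 / 60.8889 = 16.3527 s
t = 16.3527 s / 0.001 = 16350 ms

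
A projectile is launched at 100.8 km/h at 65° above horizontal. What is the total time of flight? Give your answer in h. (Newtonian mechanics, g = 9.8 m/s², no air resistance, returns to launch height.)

v₀ = 100.8 km/h × 0.2777777777777778 = 28.0 m/s
T = 2 × v₀ × sin(θ) / g = 2 × 28.0 × sin(65°) / 9.8 = 2 × 28.0 × 0.906308 / 9.8 = 5.1789 s
T = 5.1789 s / 3600.0 = 0.001439 h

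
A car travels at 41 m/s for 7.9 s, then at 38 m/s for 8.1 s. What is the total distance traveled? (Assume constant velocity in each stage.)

d₁ = v₁t₁ = 41 × 7.9 = 323.9 m
d₂ = v₂t₂ = 38 × 8.1 = 307.8 m
d_total = 323.9 + 307.8 = 631.7 m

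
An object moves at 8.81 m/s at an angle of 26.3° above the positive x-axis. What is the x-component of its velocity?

vₓ = v cos(θ) = 8.81 × cos(26.3°) = 7.9 m/s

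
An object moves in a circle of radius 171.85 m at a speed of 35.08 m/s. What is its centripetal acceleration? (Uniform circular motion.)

a_c = v²/r = 35.08²/171.85 = 1230.6064/171.85 = 7.16 m/s²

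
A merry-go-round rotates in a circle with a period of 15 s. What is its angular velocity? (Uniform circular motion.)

ω = 2π/T = 2π/15 = 0.4189 rad/s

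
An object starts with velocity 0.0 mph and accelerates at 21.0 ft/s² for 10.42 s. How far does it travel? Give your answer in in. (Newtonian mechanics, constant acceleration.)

v₀ = 0.0 mph × 0.44704 = 0.0 m/s
a = 21.0 ft/s² × 0.3048 = 6.4008 m/s²
d = v₀ × t + ½ × a × t² = 0.0 × 10.42 + 0.5 × 6.4008 × 10.42² = 347.488 m
d = 347.488 m / 0.0254 = 13680 in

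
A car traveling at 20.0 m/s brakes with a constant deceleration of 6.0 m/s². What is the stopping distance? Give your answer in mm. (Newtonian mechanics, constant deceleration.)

d = v₀² / (2a) = 20.0² / (2 × 6.0) = 400.0 / 12.0 = 33.3333 m
d = 33.3333 m / 0.001 = 33330 mm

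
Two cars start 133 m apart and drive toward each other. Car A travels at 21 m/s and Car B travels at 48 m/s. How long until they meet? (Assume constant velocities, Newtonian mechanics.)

Combined speed: v_combined = 21 + 48 = 69 m/s
Time to meet: t = d/v_combined = 133/69 = 1.93 s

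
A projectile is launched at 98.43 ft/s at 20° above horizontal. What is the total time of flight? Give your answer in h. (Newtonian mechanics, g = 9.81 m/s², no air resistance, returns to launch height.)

v₀ = 98.43 ft/s × 0.3048 = 30.0015 m/s
T = 2 × v₀ × sin(θ) / g = 2 × 30.0015 × sin(20°) / 9.81 = 2 × 30.0015 × 0.34202 / 9.81 = 2.09197 s
T = 2.09197 s / 3600.0 = 0.0005811 h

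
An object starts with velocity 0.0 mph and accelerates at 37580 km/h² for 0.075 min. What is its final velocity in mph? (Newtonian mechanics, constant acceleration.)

v₀ = 0.0 mph × 0.44704 = 0.0 m/s
a = 37580 km/h² × 7.716049382716049e-05 = 2.89969 m/s²
t = 0.075 min × 60.0 = 4.5 s
v = v₀ + a × t = 0.0 + 2.89969 × 4.5 = 13.0486 m/s
v = 13.0486 m/s / 0.44704 = 29.19 mph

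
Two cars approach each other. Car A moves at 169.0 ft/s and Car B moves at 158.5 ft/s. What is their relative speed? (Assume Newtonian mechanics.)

v_rel = v_A + v_B = 169.0 + 158.5 = 327.5 ft/s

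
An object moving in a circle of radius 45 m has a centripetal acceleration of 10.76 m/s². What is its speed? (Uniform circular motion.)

v = √(a_c × r) = √(10.76 × 45) = 22.0 m/s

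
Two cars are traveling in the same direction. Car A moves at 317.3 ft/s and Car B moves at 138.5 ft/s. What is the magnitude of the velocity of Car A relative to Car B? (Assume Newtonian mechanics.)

v_rel = |v_A - v_B| = |317.3 - 138.5| = 178.8 ft/s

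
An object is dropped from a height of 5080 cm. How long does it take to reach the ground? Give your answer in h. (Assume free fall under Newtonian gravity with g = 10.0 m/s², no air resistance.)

h = 5080 cm × 0.01 = 50.8 m
t = √(2h/g) = √(2 × 50.8 / 10.0) = 3.18748 s
t = 3.18748 s / 3600.0 = 0.0008854 h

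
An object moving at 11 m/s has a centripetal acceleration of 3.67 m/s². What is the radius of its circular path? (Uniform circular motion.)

r = v²/a_c = 11²/3.67 = 32.97 m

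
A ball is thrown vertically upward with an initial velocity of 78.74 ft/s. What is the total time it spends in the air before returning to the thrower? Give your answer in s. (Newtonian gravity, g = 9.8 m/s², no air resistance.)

v₀ = 78.74 ft/s × 0.3048 = 24.0 m/s
t_total = 2 × v₀ / g = 2 × 24.0 / 9.8 = 4.898 s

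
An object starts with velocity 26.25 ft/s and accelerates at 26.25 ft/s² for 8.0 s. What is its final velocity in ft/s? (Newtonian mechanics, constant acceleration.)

v₀ = 26.25 ft/s × 0.3048 = 8.001 m/s
a = 26.25 ft/s² × 0.3048 = 8.001 m/s²
v = v₀ + a × t = 8.001 + 8.001 × 8.0 = 72.009 m/s
v = 72.009 m/s / 0.3048 = 236.2 ft/s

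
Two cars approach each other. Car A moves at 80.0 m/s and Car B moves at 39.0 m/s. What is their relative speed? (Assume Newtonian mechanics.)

v_rel = v_A + v_B = 80.0 + 39.0 = 119.0 m/s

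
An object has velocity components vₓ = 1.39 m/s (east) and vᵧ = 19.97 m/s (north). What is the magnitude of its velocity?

|v| = √(vₓ² + vᵧ²) = √(1.39² + 19.97²) = √(400.733) = 20.02 m/s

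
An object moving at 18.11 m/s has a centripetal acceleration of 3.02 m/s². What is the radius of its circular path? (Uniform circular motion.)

r = v²/a_c = 18.11²/3.02 = 108.6 m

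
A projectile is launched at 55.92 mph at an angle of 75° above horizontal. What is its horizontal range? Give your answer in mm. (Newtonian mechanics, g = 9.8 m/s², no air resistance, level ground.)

v₀ = 55.92 mph × 0.44704 = 24.9985 m/s
R = v₀² × sin(2θ) / g = 24.9985² × sin(2 × 75°) / 9.8 = 624.925 × 0.5 / 9.8 = 31.8839 m
R = 31.8839 m / 0.001 = 31880 mm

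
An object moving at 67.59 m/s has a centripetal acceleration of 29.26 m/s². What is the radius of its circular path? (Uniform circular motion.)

r = v²/a_c = 67.59²/29.26 = 156.13 m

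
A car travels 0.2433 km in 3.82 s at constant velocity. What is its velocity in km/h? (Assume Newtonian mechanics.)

d = 0.2433 km × 1000.0 = 243.3 m
v = d / t = 243.3 / 3.82 = 63.6911 m/s
v = 63.6911 m/s / 0.2777777777777778 = 229.3 km/h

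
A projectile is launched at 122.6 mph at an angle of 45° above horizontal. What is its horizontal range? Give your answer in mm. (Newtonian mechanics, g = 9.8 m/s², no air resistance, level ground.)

v₀ = 122.6 mph × 0.44704 = 54.8071 m/s
R = v₀² × sin(2θ) / g = 54.8071² × sin(2 × 45°) / 9.8 = 3003.82 × 1.0 / 9.8 = 306.512 m
R = 306.512 m / 0.001 = 306500 mm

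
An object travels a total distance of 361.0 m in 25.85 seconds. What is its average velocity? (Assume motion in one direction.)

v_avg = Δd / Δt = 361.0 / 25.85 = 13.97 m/s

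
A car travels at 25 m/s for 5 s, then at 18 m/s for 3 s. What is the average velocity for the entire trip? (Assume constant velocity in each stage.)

d₁ = v₁t₁ = 25 × 5 = 125 m
d₂ = v₂t₂ = 18 × 3 = 54 m
d_total = 179 m, t_total = 8 s
v_avg = d_total/t_total = 179/8 = 22.38 m/s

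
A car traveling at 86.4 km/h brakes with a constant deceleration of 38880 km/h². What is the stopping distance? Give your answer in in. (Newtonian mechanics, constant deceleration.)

v₀ = 86.4 km/h × 0.2777777777777778 = 24.0 m/s
a = 38880 km/h² × 7.716049382716049e-05 = 3.0 m/s²
d = v₀² / (2a) = 24.0² / (2 × 3.0) = 576.0 / 6.0 = 96.0 m
d = 96.0 m / 0.0254 = 3780 in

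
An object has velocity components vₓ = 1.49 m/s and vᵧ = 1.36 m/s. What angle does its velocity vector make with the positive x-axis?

θ = arctan(vᵧ/vₓ) = arctan(1.36/1.49) = 42.39°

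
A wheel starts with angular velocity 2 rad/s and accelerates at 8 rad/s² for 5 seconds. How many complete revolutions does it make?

θ = ω₀t + ½αt² = 2×5 + ½×8×5² = 110.0 rad
Total revolutions = θ/(2π) = 110.0/(2π) = 17.51
Complete revolutions = ⌊17.51⌋ = 17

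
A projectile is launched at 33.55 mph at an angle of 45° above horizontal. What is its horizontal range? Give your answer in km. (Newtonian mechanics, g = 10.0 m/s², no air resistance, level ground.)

v₀ = 33.55 mph × 0.44704 = 14.9982 m/s
R = v₀² × sin(2θ) / g = 14.9982² × sin(2 × 45°) / 10.0 = 224.946 × 1.0 / 10.0 = 22.4946 m
R = 22.4946 m / 1000.0 = 0.02249 km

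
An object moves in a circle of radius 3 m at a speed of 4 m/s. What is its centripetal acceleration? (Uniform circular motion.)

a_c = v²/r = 4²/3 = 16/3 = 5.33 m/s²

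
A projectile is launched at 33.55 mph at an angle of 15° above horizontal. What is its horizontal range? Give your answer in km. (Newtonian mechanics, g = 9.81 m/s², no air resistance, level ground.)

v₀ = 33.55 mph × 0.44704 = 14.9982 m/s
R = v₀² × sin(2θ) / g = 14.9982² × sin(2 × 15°) / 9.81 = 224.946 × 0.5 / 9.81 = 11.4651 m
R = 11.4651 m / 1000.0 = 0.01147 km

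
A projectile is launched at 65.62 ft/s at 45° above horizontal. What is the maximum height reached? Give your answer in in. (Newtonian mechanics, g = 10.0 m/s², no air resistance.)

v₀ = 65.62 ft/s × 0.3048 = 20.001 m/s
H = v₀² × sin²(θ) / (2g) = 20.001² × sin(45°)² / (2 × 10.0) = 400.04 × 0.5 / 20.0 = 10.001 m
H = 10.001 m / 0.0254 = 393.7 in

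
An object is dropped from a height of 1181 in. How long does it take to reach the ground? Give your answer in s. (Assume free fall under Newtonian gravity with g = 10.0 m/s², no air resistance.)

h = 1181 in × 0.0254 = 29.9974 m
t = √(2h/g) = √(2 × 29.9974 / 10.0) = 2.449 s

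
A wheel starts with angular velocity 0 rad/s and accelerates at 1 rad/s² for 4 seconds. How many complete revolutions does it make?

θ = ω₀t + ½αt² = 0×4 + ½×1×4² = 8.0 rad
Total revolutions = θ/(2π) = 8.0/(2π) = 1.27
Complete revolutions = ⌊1.27⌋ = 1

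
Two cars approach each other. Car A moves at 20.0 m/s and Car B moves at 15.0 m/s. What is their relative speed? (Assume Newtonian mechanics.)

v_rel = v_A + v_B = 20.0 + 15.0 = 35.0 m/s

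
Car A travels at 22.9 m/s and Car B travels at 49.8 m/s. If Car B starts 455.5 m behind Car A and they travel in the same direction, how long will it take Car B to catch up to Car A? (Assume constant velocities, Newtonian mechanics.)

Relative speed: v_rel = 49.8 - 22.9 = 26.9 m/s
Time to catch: t = d₀/v_rel = 455.5/26.9 = 16.93 s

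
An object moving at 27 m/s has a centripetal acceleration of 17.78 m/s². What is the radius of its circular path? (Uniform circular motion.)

r = v²/a_c = 27²/17.78 = 41.0 m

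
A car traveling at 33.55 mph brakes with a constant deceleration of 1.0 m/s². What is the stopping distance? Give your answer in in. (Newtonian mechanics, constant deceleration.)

v₀ = 33.55 mph × 0.44704 = 14.9982 m/s
d = v₀² / (2a) = 14.9982² / (2 × 1.0) = 224.946 / 2.0 = 112.473 m
d = 112.473 m / 0.0254 = 4428 in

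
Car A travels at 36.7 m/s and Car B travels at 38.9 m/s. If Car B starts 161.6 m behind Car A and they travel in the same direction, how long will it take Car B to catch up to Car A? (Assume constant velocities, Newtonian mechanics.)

Relative speed: v_rel = 38.9 - 36.7 = 2.2 m/s
Time to catch: t = d₀/v_rel = 161.6/2.2 = 73.45 s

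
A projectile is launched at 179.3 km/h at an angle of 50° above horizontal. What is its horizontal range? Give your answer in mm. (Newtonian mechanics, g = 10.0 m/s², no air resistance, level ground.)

v₀ = 179.3 km/h × 0.2777777777777778 = 49.8056 m/s
R = v₀² × sin(2θ) / g = 49.8056² × sin(2 × 50°) / 10.0 = 2480.6 × 0.984808 / 10.0 = 244.291 m
R = 244.291 m / 0.001 = 244300 mm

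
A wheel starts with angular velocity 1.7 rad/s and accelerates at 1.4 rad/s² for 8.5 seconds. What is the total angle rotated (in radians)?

θ = ω₀t + ½αt² = 1.7×8.5 + ½×1.4×8.5² = 65.02 rad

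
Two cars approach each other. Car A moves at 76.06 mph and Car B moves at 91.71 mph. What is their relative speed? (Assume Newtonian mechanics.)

v_rel = v_A + v_B = 76.06 + 91.71 = 167.77 mph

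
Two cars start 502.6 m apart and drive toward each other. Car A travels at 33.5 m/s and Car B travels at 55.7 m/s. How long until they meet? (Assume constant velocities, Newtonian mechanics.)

Combined speed: v_combined = 33.5 + 55.7 = 89.2 m/s
Time to meet: t = d/v_combined = 502.6/89.2 = 5.63 s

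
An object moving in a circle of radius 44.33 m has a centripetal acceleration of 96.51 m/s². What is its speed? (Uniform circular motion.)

v = √(a_c × r) = √(96.51 × 44.33) = 65.41 m/s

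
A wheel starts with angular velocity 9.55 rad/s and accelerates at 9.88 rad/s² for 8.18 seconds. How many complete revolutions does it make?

θ = ω₀t + ½αt² = 9.55×8.18 + ½×9.88×8.18² = 408.666256 rad
Total revolutions = θ/(2π) = 408.666256/(2π) = 65.04
Complete revolutions = ⌊65.04⌋ = 65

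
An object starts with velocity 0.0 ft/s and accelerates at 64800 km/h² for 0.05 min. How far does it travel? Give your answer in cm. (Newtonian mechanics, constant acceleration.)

v₀ = 0.0 ft/s × 0.3048 = 0.0 m/s
a = 64800 km/h² × 7.716049382716049e-05 = 5.0 m/s²
t = 0.05 min × 60.0 = 3.0 s
d = v₀ × t + ½ × a × t² = 0.0 × 3.0 + 0.5 × 5.0 × 3.0² = 22.5 m
d = 22.5 m / 0.01 = 2250 cm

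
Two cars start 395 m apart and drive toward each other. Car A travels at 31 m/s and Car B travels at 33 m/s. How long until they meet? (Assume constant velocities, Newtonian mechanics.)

Combined speed: v_combined = 31 + 33 = 64 m/s
Time to meet: t = d/v_combined = 395/64 = 6.17 s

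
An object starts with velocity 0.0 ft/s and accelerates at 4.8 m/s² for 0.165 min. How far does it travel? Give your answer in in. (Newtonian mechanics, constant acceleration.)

v₀ = 0.0 ft/s × 0.3048 = 0.0 m/s
t = 0.165 min × 60.0 = 9.9 s
d = v₀ × t + ½ × a × t² = 0.0 × 9.9 + 0.5 × 4.8 × 9.9² = 235.224 m
d = 235.224 m / 0.0254 = 9261 in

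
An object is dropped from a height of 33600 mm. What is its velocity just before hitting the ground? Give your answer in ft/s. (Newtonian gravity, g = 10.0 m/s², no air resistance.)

h = 33600 mm × 0.001 = 33.6 m
v = √(2gh) = √(2 × 10.0 × 33.6) = 25.923 m/s
v = 25.923 m/s / 0.3048 = 85.05 ft/s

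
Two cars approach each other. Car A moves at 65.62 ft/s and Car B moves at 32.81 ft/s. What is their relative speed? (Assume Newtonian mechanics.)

v_rel = v_A + v_B = 65.62 + 32.81 = 98.43 ft/s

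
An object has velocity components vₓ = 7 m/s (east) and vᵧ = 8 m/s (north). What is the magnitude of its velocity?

|v| = √(vₓ² + vᵧ²) = √(7² + 8²) = √(113) = 10.63 m/s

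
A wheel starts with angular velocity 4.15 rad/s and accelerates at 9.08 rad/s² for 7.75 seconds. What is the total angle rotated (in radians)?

θ = ω₀t + ½αt² = 4.15×7.75 + ½×9.08×7.75² = 304.85 rad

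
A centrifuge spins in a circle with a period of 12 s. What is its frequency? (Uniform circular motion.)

f = 1/T = 1/12 = 0.0833 Hz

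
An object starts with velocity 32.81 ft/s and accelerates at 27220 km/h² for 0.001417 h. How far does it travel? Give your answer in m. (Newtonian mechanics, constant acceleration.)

v₀ = 32.81 ft/s × 0.3048 = 10.0005 m/s
a = 27220 km/h² × 7.716049382716049e-05 = 2.10031 m/s²
t = 0.001417 h × 3600.0 = 5.1012 s
d = v₀ × t + ½ × a × t² = 10.0005 × 5.1012 + 0.5 × 2.10031 × 5.1012² = 78.34 m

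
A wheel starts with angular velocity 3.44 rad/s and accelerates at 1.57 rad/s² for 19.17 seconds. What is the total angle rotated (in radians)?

θ = ω₀t + ½αt² = 3.44×19.17 + ½×1.57×19.17² = 354.42 rad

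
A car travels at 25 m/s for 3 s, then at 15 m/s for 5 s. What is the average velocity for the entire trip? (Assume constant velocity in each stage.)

d₁ = v₁t₁ = 25 × 3 = 75 m
d₂ = v₂t₂ = 15 × 5 = 75 m
d_total = 150 m, t_total = 8 s
v_avg = d_total/t_total = 150/8 = 18.75 m/s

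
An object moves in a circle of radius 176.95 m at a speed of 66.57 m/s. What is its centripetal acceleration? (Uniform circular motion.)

a_c = v²/r = 66.57²/176.95 = 4431.5649/176.95 = 25.04 m/s²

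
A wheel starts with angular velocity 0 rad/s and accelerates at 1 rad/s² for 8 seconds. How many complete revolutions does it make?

θ = ω₀t + ½αt² = 0×8 + ½×1×8² = 32.0 rad
Total revolutions = θ/(2π) = 32.0/(2π) = 5.09
Complete revolutions = ⌊5.09⌋ = 5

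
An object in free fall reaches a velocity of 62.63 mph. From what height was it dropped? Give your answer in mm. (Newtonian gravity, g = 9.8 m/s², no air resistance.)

v = 62.63 mph × 0.44704 = 27.9981 m/s
h = v² / (2g) = 27.9981² / (2 × 9.8) = 39.9946 m
h = 39.9946 m / 0.001 = 39990 mm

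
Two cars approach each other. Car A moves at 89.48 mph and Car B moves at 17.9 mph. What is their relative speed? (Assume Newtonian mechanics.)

v_rel = v_A + v_B = 89.48 + 17.9 = 107.38 mph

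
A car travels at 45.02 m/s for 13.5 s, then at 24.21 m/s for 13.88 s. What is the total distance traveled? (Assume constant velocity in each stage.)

d₁ = v₁t₁ = 45.02 × 13.5 = 607.77 m
d₂ = v₂t₂ = 24.21 × 13.88 = 336.0348 m
d_total = 607.77 + 336.0348 = 943.8 m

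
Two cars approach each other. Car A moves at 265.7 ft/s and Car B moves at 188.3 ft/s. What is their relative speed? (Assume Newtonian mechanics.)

v_rel = v_A + v_B = 265.7 + 188.3 = 454.0 ft/s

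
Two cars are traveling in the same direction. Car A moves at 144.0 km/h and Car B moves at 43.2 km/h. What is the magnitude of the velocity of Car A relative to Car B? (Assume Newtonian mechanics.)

v_rel = |v_A - v_B| = |144.0 - 43.2| = 100.8 km/h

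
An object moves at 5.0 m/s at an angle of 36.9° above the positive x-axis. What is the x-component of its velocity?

vₓ = v cos(θ) = 5.0 × cos(36.9°) = 4.0 m/s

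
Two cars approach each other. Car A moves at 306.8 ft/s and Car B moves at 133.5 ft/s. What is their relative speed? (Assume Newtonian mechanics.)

v_rel = v_A + v_B = 306.8 + 133.5 = 440.3 ft/s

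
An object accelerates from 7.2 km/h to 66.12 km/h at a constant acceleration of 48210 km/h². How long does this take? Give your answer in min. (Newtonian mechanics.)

v₀ = 7.2 km/h × 0.2777777777777778 = 2.0 m/s
v = 66.12 km/h × 0.2777777777777778 = 18.3667 m/s
a = 48210 km/h² × 7.716049382716049e-05 = 3.71991 m/s²
t = (v - v₀) / a = (18.3667 - 2.0) / 3.71991 = 4.39976 s
t = 4.39976 s / 60.0 = 0.07333 min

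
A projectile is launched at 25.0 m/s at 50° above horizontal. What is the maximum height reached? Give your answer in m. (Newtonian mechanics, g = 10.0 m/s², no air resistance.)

H = v₀² × sin²(θ) / (2g) = 25.0² × sin(50°)² / (2 × 10.0) = 625.0 × 0.586824 / 20.0 = 18.34 m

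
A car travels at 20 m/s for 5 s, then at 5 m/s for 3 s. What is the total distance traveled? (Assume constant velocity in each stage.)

d₁ = v₁t₁ = 20 × 5 = 100 m
d₂ = v₂t₂ = 5 × 3 = 15 m
d_total = 100 + 15 = 115 m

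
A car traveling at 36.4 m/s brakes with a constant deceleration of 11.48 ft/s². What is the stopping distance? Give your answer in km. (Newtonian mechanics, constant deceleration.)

a = 11.48 ft/s² × 0.3048 = 3.4991 m/s²
d = v₀² / (2a) = 36.4² / (2 × 3.4991) = 1324.96 / 6.9982 = 189.329 m
d = 189.329 m / 1000.0 = 0.1893 km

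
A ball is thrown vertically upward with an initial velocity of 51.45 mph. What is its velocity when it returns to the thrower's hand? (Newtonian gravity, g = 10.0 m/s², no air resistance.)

By conservation of energy (no air resistance), the ball returns to the throw height with the same speed as launch, but directed downward.
|v_ground| = v₀ = 51.45 mph
v_ground = 51.45 mph (downward)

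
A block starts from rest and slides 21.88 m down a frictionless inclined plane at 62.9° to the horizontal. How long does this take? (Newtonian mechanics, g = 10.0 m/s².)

a = g sin(θ) = 10.0 × sin(62.9°) = 8.9021 m/s²
t = √(2d/a) = √(2 × 21.88 / 8.9021) = 2.22 s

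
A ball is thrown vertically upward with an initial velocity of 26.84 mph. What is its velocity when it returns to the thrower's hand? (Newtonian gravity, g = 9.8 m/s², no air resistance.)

By conservation of energy (no air resistance), the ball returns to the throw height with the same speed as launch, but directed downward.
|v_ground| = v₀ = 26.84 mph
v_ground = 26.84 mph (downward)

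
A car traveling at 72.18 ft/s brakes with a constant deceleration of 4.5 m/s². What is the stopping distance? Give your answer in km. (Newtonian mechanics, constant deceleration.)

v₀ = 72.18 ft/s × 0.3048 = 22.0005 m/s
d = v₀² / (2a) = 22.0005² / (2 × 4.5) = 484.022 / 9.0 = 53.7802 m
d = 53.7802 m / 1000.0 = 0.05378 km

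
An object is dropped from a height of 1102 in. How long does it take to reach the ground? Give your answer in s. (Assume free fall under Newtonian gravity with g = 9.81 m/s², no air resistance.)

h = 1102 in × 0.0254 = 27.9908 m
t = √(2h/g) = √(2 × 27.9908 / 9.81) = 2.389 s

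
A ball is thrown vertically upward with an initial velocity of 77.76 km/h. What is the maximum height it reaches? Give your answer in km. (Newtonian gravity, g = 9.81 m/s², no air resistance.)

v₀ = 77.76 km/h × 0.2777777777777778 = 21.6 m/s
h_max = v₀² / (2g) = 21.6² / (2 × 9.81) = 466.56 / 19.62 = 23.7798 m
h_max = 23.7798 m / 1000.0 = 0.02378 km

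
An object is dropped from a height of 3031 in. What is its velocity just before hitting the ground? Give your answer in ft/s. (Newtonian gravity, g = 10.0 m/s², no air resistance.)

h = 3031 in × 0.0254 = 76.9874 m
v = √(2gh) = √(2 × 10.0 × 76.9874) = 39.2396 m/s
v = 39.2396 m/s / 0.3048 = 128.7 ft/s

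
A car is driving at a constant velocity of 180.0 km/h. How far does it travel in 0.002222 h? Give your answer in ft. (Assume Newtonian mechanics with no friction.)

v = 180.0 km/h × 0.2777777777777778 = 50.0 m/s
t = 0.002222 h × 3600.0 = 7.9992 s
d = v × t = 50.0 × 7.9992 = 399.96 m
d = 399.96 m / 0.3048 = 1312 ft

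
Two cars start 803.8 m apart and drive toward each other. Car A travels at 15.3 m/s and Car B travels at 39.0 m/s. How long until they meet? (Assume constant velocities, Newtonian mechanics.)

Combined speed: v_combined = 15.3 + 39.0 = 54.3 m/s
Time to meet: t = d/v_combined = 803.8/54.3 = 14.8 s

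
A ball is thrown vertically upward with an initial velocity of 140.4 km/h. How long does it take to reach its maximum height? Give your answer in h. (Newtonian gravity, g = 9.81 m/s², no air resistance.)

v₀ = 140.4 km/h × 0.2777777777777778 = 39.0 m/s
t_up = v₀ / g = 39.0 / 9.81 = 3.97554 s
t_up = 3.97554 s / 3600.0 = 0.001104 h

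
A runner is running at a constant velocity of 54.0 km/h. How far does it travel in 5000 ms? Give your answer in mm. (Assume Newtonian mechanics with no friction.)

v = 54.0 km/h × 0.2777777777777778 = 15.0 m/s
t = 5000 ms × 0.001 = 5.0 s
d = v × t = 15.0 × 5.0 = 75.0 m
d = 75.0 m / 0.001 = 75000 mm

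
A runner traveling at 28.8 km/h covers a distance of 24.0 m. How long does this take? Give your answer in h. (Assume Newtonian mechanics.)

v = 28.8 km/h × 0.2777777777777778 = 8.0 m/s
t = d / v = 24.0 / 8.0 = 3.0 s
t = 3.0 s / 3600.0 = 0.0008333 h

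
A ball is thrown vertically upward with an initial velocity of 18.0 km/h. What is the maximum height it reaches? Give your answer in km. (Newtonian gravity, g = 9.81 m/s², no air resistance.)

v₀ = 18.0 km/h × 0.2777777777777778 = 5.0 m/s
h_max = v₀² / (2g) = 5.0² / (2 × 9.81) = 25.0 / 19.62 = 1.27421 m
h_max = 1.27421 m / 1000.0 = 0.001274 km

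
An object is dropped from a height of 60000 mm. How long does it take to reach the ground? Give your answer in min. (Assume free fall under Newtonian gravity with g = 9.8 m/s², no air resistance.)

h = 60000 mm × 0.001 = 60.0 m
t = √(2h/g) = √(2 × 60.0 / 9.8) = 3.49927 s
t = 3.49927 s / 60.0 = 0.05832 min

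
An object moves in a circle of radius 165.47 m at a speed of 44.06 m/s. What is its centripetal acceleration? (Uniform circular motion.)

a_c = v²/r = 44.06²/165.47 = 1941.2836/165.47 = 11.73 m/s²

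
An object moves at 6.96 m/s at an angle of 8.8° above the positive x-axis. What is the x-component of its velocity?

vₓ = v cos(θ) = 6.96 × cos(8.8°) = 6.88 m/s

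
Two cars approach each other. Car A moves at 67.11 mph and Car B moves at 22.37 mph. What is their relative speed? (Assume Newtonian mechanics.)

v_rel = v_A + v_B = 67.11 + 22.37 = 89.48 mph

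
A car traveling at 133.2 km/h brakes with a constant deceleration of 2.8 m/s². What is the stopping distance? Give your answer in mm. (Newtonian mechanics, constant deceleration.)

v₀ = 133.2 km/h × 0.2777777777777778 = 37.0 m/s
d = v₀² / (2a) = 37.0² / (2 × 2.8) = 1369.0 / 5.6 = 244.464 m
d = 244.464 m / 0.001 = 244500 mm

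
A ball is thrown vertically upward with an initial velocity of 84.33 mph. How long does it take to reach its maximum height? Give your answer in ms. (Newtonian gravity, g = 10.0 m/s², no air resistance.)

v₀ = 84.33 mph × 0.44704 = 37.6989 m/s
t_up = v₀ / g = 37.6989 / 10.0 = 3.76989 s
t_up = 3.76989 s / 0.001 = 3770 ms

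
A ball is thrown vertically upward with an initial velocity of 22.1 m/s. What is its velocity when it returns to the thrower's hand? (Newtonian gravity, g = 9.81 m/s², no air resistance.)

By conservation of energy (no air resistance), the ball returns to the throw height with the same speed as launch, but directed downward.
|v_ground| = v₀ = 22.1 m/s
v_ground = 22.1 m/s (downward)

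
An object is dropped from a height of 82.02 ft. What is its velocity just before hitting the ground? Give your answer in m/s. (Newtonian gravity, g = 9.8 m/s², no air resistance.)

h = 82.02 ft × 0.3048 = 24.9997 m
v = √(2gh) = √(2 × 9.8 × 24.9997) = 22.14 m/s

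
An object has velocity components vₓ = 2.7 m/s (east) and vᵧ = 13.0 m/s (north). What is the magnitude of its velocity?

|v| = √(vₓ² + vᵧ²) = √(2.7² + 13.0²) = √(176.29) = 13.28 m/s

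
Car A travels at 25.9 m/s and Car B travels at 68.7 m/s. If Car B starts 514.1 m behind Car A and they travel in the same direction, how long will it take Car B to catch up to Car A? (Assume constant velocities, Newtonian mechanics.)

Relative speed: v_rel = 68.7 - 25.9 = 42.8 m/s
Time to catch: t = d₀/v_rel = 514.1/42.8 = 12.01 s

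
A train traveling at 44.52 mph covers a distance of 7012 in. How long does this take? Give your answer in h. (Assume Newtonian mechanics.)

d = 7012 in × 0.0254 = 178.105 m
v = 44.52 mph × 0.44704 = 19.9022 m/s
t = d / v = 178.105 / 19.9022 = 8.94901 s
t = 8.94901 s / 3600.0 = 0.002486 h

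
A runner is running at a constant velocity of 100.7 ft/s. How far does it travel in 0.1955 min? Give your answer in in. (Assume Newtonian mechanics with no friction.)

v = 100.7 ft/s × 0.3048 = 30.6934 m/s
t = 0.1955 min × 60.0 = 11.73 s
d = v × t = 30.6934 × 11.73 = 360.034 m
d = 360.034 m / 0.0254 = 14170 in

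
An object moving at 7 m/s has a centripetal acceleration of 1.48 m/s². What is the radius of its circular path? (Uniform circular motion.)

r = v²/a_c = 7²/1.48 = 33.11 m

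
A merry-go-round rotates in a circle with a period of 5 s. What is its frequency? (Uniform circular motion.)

f = 1/T = 1/5 = 0.2 Hz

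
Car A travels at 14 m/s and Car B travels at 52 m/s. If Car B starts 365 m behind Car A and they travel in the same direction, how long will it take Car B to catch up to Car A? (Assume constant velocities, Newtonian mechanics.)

Relative speed: v_rel = 52 - 14 = 38 m/s
Time to catch: t = d₀/v_rel = 365/38 = 9.61 s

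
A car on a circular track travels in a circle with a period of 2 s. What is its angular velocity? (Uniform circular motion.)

ω = 2π/T = 2π/2 = 3.1416 rad/s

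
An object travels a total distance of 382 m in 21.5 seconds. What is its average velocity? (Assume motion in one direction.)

v_avg = Δd / Δt = 382 / 21.5 = 17.77 m/s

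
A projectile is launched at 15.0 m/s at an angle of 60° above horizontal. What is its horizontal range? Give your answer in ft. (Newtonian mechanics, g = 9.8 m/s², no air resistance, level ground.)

R = v₀² × sin(2θ) / g = 15.0² × sin(2 × 60°) / 9.8 = 225.0 × 0.866025 / 9.8 = 19.8832 m
R = 19.8832 m / 0.3048 = 65.23 ft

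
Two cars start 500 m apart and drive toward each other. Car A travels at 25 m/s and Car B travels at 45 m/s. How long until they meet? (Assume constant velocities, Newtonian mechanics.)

Combined speed: v_combined = 25 + 45 = 70 m/s
Time to meet: t = d/v_combined = 500/70 = 7.14 s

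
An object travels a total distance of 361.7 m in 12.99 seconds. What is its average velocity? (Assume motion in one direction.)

v_avg = Δd / Δt = 361.7 / 12.99 = 27.84 m/s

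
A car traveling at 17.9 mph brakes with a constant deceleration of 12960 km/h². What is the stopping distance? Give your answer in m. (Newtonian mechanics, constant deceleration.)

v₀ = 17.9 mph × 0.44704 = 8.00202 m/s
a = 12960 km/h² × 7.716049382716049e-05 = 1.0 m/s²
d = v₀² / (2a) = 8.00202² / (2 × 1.0) = 64.0323 / 2.0 = 32.02 m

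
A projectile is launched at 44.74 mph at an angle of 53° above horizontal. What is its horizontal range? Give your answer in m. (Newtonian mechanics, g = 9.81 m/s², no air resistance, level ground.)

v₀ = 44.74 mph × 0.44704 = 20.0006 m/s
R = v₀² × sin(2θ) / g = 20.0006² × sin(2 × 53°) / 9.81 = 400.024 × 0.961262 / 9.81 = 39.2 m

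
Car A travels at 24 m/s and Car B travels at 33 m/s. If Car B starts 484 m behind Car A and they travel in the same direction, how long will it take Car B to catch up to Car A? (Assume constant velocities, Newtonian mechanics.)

Relative speed: v_rel = 33 - 24 = 9 m/s
Time to catch: t = d₀/v_rel = 484/9 = 53.78 s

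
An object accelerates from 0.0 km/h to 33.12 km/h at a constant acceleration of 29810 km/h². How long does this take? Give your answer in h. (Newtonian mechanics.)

v₀ = 0.0 km/h × 0.2777777777777778 = 0.0 m/s
v = 33.12 km/h × 0.2777777777777778 = 9.2 m/s
a = 29810 km/h² × 7.716049382716049e-05 = 2.30015 m/s²
t = (v - v₀) / a = (9.2 - 0.0) / 2.30015 = 3.99974 s
t = 3.99974 s / 3600.0 = 0.001111 h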